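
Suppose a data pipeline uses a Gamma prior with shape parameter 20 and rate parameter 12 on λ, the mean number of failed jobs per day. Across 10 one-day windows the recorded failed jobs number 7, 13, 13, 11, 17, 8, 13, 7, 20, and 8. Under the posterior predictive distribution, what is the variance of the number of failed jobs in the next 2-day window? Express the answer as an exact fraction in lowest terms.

Total count: 7 + 13 + 13 + 11 + 17 + 8 + 13 + 7 + 20 + 8 = 117.
Total exposure: 10 days.
Gamma(α, β) with Poisson data over total exposure Σt gives posterior Gamma(α+Σx, β+Σt) = Gamma(137, 22).
The posterior predictive for a window of length T is Negative Binomial with variance T·α'·(β'+T)/β'² = 2·137·24/484 = 1644/121.

1644/121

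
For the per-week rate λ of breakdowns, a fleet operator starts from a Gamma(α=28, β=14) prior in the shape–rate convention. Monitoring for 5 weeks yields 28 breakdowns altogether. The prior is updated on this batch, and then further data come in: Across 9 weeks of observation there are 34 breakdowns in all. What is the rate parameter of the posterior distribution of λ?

Total count 28 over total exposure 5 weeks.
After the first batch: Gamma(28 + 28, 14 + 5) = Gamma(56, 19).
Total count 34 over total exposure 9 weeks.
After the second batch: Gamma(56 + 34, 19 + 9) = Gamma(90, 28).

28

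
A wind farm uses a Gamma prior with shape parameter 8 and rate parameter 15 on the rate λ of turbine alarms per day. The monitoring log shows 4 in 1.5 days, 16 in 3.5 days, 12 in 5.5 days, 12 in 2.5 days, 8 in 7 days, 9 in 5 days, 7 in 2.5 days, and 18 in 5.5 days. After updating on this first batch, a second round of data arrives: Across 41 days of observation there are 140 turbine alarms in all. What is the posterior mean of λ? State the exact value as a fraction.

234/89

Total count: 4 + 16 + 12 + 12 + 8 + 9 + 7 + 18 = 86.
Total exposure: 1.5 + 3.5 + 5.5 + 2.5 + 7 + 5 + 2.5 + 5.5 = 33 days.
After the first batch: Gamma(8 + 86, 15 + 33) = Gamma(94, 48).
Total count 140 over total exposure 41 days.
After the second batch: Gamma(94 + 140, 48 + 41) = Gamma(234, 89).
Posterior mean = α'/β' = 234/89.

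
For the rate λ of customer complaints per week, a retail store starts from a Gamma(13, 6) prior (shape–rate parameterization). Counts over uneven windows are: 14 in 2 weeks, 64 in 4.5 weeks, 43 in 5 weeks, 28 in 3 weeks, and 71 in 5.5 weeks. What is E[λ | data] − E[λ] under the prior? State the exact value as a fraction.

Total count: 14 + 64 + 43 + 28 + 71 = 220.
Total exposure: 2 + 4.5 + 5 + 3 + 5.5 = 20 weeks.
By Gamma–Poisson conjugacy, the posterior is Gamma(α + Σx, β + Σt) = Gamma(13 + 220, 6 + 20) = Gamma(233, 26).
Posterior mean = 233/26 = 233/26; prior mean = 13/6 = 13/6. Difference = 233/26 − 13/6 = 265/39.

265/39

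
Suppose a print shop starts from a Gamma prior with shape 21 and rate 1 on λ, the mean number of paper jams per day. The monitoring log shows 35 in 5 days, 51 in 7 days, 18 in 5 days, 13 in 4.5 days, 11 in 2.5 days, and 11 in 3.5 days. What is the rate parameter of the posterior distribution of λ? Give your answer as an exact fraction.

Total count: 35 + 51 + 18 + 13 + 11 + 11 = 139.
Total exposure: 5 + 7 + 5 + 4.5 + 2.5 + 3.5 = 27.5 days.
By Gamma–Poisson conjugacy, the posterior is Gamma(α + Σx, β + Σt) = Gamma(21 + 139, 1 + 27.5) = Gamma(160, 57/2).

57/2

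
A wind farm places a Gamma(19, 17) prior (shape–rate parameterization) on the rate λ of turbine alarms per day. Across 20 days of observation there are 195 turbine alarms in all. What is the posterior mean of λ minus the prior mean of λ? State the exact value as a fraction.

Total count 195 over total exposure 20 days.
Conjugate update: add total count to the shape and total exposure to the rate, giving Gamma(214, 37).
Posterior mean = 214/37 = 214/37; prior mean = 19/17 = 19/17. Difference = 214/37 − 19/17 = 2935/629.

2935/629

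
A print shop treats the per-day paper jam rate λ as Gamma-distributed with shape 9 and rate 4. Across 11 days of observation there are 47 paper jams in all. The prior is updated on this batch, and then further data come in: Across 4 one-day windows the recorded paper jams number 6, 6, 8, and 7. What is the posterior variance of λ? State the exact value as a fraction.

83/361

Total count 47 over total exposure 11 days.
After the first batch: Gamma(9 + 47, 4 + 11) = Gamma(56, 15).
Total count: 6 + 6 + 8 + 7 = 27.
Total exposure: 4 days.
After the second batch: Gamma(56 + 27, 15 + 4) = Gamma(83, 19).
Posterior variance = α'/β'² = 83/361.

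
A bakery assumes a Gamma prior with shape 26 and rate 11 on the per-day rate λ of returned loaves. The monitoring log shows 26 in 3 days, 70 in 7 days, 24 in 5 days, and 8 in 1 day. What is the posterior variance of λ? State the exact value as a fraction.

154/729

Total count: 26 + 70 + 24 + 8 = 128.
Total exposure: 3 + 7 + 5 + 1 = 16 days.
Gamma(α, β) with Poisson data over total exposure Σt gives posterior Gamma(α+Σx, β+Σt) = Gamma(154, 27).
Posterior variance = α'/β'² = 154/729.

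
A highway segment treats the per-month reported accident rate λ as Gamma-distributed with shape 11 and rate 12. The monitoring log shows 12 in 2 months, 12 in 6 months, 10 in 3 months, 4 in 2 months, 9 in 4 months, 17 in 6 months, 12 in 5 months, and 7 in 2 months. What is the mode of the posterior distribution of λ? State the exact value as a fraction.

Total count: 12 + 12 + 10 + 4 + 9 + 17 + 12 + 7 = 83.
Total exposure: 2 + 6 + 3 + 2 + 4 + 6 + 5 + 2 = 30 months.
By Gamma–Poisson conjugacy, the posterior is Gamma(α + Σx, β + Σt) = Gamma(11 + 83, 12 + 30) = Gamma(94, 42).
Posterior mode = (α'−1)/β' = 93/42 = 31/14.

31/14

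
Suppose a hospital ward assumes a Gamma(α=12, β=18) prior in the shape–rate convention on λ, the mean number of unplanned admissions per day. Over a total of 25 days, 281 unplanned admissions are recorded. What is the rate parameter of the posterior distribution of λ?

43

Total count 281 over total exposure 25 days.
By Gamma–Poisson conjugacy, the posterior is Gamma(α + Σx, β + Σt) = Gamma(12 + 281, 18 + 25) = Gamma(293, 43).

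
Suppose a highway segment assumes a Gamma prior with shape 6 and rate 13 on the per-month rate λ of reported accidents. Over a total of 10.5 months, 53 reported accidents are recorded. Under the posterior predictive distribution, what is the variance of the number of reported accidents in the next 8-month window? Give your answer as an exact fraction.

Total count 53 over total exposure 10.5 months.
By Gamma–Poisson conjugacy, the posterior is Gamma(α + Σx, β + Σt) = Gamma(6 + 53, 13 + 10.5) = Gamma(59, 47/2).
The posterior predictive for a window of length T is Negative Binomial with variance T·α'·(β'+T)/β'² = 8·59·(63/2)/(2209/4) = 59472/2209.

59472/2209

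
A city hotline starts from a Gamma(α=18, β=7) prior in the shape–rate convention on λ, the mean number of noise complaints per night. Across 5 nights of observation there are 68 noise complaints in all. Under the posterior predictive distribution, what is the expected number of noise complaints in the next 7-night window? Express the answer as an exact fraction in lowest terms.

301/6

Total count 68 over total exposure 5 nights.
By Gamma–Poisson conjugacy, the posterior is Gamma(α + Σx, β + Σt) = Gamma(18 + 68, 7 + 5) = Gamma(86, 12).
Predictive mean over a 7-night window = T·E[λ|data] = 7·86/12 = 301/6.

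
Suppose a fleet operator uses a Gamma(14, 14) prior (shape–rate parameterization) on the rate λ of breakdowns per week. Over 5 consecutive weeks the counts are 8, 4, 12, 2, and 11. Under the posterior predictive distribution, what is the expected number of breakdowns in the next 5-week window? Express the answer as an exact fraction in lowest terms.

Total count: 8 + 4 + 12 + 2 + 11 = 37.
Total exposure: 5 weeks.
The Gamma prior is conjugate for the Poisson rate, so λ | data ~ Gamma(14+37, 14+5) = Gamma(51, 19).
Predictive mean over a 5-week window = T·E[λ|data] = 5·51/19 = 255/19.

255/19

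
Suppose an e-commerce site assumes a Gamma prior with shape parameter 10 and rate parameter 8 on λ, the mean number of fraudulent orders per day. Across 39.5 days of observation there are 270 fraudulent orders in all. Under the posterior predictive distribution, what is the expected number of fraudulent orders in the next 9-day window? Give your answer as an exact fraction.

1008/19

Total count 270 over total exposure 39.5 days.
The Gamma prior is conjugate for the Poisson rate, so λ | data ~ Gamma(10+270, 8+39.5) = Gamma(280, 95/2).
Predictive mean over a 9-day window = T·E[λ|data] = 9·280/(95/2) = 1008/19.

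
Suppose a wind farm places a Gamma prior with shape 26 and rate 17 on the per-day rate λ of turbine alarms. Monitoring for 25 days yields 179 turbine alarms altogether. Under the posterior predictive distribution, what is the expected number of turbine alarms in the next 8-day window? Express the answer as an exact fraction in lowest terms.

820/21

Total count 179 over total exposure 25 days.
Posterior: α' = 26 + 179 = 205, β' = 17 + 25 = 42.
Predictive mean over an 8-day window = T·E[λ|data] = 8·205/42 = 820/21.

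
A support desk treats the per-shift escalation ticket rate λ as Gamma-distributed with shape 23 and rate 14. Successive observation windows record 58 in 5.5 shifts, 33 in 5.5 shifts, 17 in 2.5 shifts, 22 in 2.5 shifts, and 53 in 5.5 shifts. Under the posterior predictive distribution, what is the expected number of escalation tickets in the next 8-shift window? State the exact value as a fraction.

Total count: 58 + 33 + 17 + 22 + 53 = 183.
Total exposure: 5.5 + 5.5 + 2.5 + 2.5 + 5.5 = 21.5 shifts.
Gamma(α, β) with Poisson data over total exposure Σt gives posterior Gamma(α+Σx, β+Σt) = Gamma(206, 71/2).
Predictive mean over an 8-shift window = T·E[λ|data] = 8·206/(71/2) = 3296/71.

3296/71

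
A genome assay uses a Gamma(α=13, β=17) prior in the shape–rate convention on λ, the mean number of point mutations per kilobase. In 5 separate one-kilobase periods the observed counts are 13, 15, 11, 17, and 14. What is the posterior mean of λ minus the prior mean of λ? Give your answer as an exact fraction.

Total count: 13 + 15 + 11 + 17 + 14 = 70.
Total exposure: 5 kilobases.
Gamma(α, β) with Poisson data over total exposure Σt gives posterior Gamma(α+Σx, β+Σt) = Gamma(83, 22).
Posterior mean = 83/22 = 83/22; prior mean = 13/17 = 13/17. Difference = 83/22 − 13/17 = 1125/374.

1125/374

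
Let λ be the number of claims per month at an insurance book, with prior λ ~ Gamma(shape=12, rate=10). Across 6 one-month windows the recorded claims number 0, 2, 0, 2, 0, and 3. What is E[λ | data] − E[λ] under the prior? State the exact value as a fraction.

-1/80

Total count: 0 + 2 + 0 + 2 + 0 + 3 = 7.
Total exposure: 6 months.
By Gamma–Poisson conjugacy, the posterior is Gamma(α + Σx, β + Σt) = Gamma(12 + 7, 10 + 6) = Gamma(19, 16).
Posterior mean = 19/16 = 19/16; prior mean = 12/10 = 6/5. Difference = 19/16 − 6/5 = -1/80.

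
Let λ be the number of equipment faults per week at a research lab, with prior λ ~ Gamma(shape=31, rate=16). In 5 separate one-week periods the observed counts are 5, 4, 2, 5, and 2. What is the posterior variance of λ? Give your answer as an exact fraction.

Total count: 5 + 4 + 2 + 5 + 2 = 18.
Total exposure: 5 weeks.
Conjugate update: add total count to the shape and total exposure to the rate, giving Gamma(49, 21).
Posterior variance = α'/β'² = 49/441 = 1/9.

1/9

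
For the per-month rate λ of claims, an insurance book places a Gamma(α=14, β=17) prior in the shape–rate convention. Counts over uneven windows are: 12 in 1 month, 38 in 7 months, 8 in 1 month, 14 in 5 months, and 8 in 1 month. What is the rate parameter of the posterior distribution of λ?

Total count: 12 + 38 + 8 + 14 + 8 = 80.
Total exposure: 1 + 7 + 1 + 5 + 1 = 15 months.
By Gamma–Poisson conjugacy, the posterior is Gamma(α + Σx, β + Σt) = Gamma(14 + 80, 17 + 15) = Gamma(94, 32).

32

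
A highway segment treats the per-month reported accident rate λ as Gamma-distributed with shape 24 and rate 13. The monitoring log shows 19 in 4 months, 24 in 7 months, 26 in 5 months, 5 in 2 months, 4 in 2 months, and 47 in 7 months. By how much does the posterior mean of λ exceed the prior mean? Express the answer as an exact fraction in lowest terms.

977/520

Total count: 19 + 24 + 26 + 5 + 4 + 47 = 125.
Total exposure: 4 + 7 + 5 + 2 + 2 + 7 = 27 months.
Conjugate update: add total count to the shape and total exposure to the rate, giving Gamma(149, 40).
Posterior mean = 149/40 = 149/40; prior mean = 24/13 = 24/13. Difference = 149/40 − 24/13 = 977/520.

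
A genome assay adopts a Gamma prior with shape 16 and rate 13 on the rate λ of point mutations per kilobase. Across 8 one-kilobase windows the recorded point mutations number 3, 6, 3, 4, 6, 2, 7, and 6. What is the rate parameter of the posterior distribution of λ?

21

Total count: 3 + 6 + 3 + 4 + 6 + 2 + 7 + 6 = 37.
Total exposure: 8 kilobases.
Conjugate update: add total count to the shape and total exposure to the rate, giving Gamma(53, 21).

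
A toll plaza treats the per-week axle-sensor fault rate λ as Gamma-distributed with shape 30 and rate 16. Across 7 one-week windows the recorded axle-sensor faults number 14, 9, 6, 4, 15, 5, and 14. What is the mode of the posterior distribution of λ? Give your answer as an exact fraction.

96/23

Total count: 14 + 9 + 6 + 4 + 15 + 5 + 14 = 67.
Total exposure: 7 weeks.
Posterior: α' = 30 + 67 = 97, β' = 16 + 7 = 23.
Posterior mode = (α'−1)/β' = 96/23.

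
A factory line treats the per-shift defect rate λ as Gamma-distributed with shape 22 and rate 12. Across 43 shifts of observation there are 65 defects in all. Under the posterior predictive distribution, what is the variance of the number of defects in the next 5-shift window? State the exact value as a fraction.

1044/121

Total count 65 over total exposure 43 shifts.
By Gamma–Poisson conjugacy, the posterior is Gamma(α + Σx, β + Σt) = Gamma(22 + 65, 12 + 43) = Gamma(87, 55).
The posterior predictive for a window of length T is Negative Binomial with variance T·α'·(β'+T)/β'² = 5·87·60/3025 = 1044/121.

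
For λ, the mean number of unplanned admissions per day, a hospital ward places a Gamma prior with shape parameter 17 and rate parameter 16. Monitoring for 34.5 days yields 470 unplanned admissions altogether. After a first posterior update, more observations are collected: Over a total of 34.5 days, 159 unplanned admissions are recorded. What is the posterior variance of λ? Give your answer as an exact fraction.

Total count 470 over total exposure 34.5 days.
After the first batch: Gamma(17 + 470, 16 + 34.5) = Gamma(487, 101/2).
Total count 159 over total exposure 34.5 days.
After the second batch: Gamma(487 + 159, 101/2 + 34.5) = Gamma(646, 85).
Posterior variance = α'/β'² = 646/7225 = 38/425.

38/425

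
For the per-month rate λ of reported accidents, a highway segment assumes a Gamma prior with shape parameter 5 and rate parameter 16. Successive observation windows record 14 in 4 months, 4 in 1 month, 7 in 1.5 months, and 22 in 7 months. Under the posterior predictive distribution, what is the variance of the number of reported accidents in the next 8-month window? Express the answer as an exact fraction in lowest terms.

Total count: 14 + 4 + 7 + 22 = 47.
Total exposure: 4 + 1 + 1.5 + 7 = 13.5 months.
By Gamma–Poisson conjugacy, the posterior is Gamma(α + Σx, β + Σt) = Gamma(5 + 47, 16 + 13.5) = Gamma(52, 59/2).
The posterior predictive for a window of length T is Negative Binomial with variance T·α'·(β'+T)/β'² = 8·52·(75/2)/(3481/4) = 62400/3481.

62400/3481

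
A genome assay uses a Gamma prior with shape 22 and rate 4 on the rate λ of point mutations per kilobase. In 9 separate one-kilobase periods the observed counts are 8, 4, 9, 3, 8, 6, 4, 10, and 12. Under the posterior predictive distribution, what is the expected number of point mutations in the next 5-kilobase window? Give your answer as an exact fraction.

430/13

Total count: 8 + 4 + 9 + 3 + 8 + 6 + 4 + 10 + 12 = 64.
Total exposure: 9 kilobases.
Conjugate update: add total count to the shape and total exposure to the rate, giving Gamma(86, 13).
Predictive mean over a 5-kilobase window = T·E[λ|data] = 5·86/13 = 430/13.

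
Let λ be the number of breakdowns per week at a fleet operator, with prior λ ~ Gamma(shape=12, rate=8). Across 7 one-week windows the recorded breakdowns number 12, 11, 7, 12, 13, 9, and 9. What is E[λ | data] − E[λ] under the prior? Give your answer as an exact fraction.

25/6

Total count: 12 + 11 + 7 + 12 + 13 + 9 + 9 = 73.
Total exposure: 7 weeks.
Posterior: α' = 12 + 73 = 85, β' = 8 + 7 = 15.
Posterior mean = 85/15 = 17/3; prior mean = 12/8 = 3/2. Difference = 17/3 − 3/2 = 25/6.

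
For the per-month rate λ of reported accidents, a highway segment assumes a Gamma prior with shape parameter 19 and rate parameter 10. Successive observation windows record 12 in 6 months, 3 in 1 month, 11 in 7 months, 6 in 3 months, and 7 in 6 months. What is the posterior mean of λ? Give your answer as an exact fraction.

Total count: 12 + 3 + 11 + 6 + 7 = 39.
Total exposure: 6 + 1 + 7 + 3 + 6 = 23 months.
Gamma(α, β) with Poisson data over total exposure Σt gives posterior Gamma(α+Σx, β+Σt) = Gamma(58, 33).
Posterior mean = α'/β' = 58/33.

58/33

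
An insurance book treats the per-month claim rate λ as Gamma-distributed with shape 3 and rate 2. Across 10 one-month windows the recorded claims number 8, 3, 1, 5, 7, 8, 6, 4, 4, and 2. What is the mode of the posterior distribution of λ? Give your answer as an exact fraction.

Total count: 8 + 3 + 1 + 5 + 7 + 8 + 6 + 4 + 4 + 2 = 48.
Total exposure: 10 months.
Conjugate update: add total count to the shape and total exposure to the rate, giving Gamma(51, 12).
Posterior mode = (α'−1)/β' = 50/12 = 25/6.

25/6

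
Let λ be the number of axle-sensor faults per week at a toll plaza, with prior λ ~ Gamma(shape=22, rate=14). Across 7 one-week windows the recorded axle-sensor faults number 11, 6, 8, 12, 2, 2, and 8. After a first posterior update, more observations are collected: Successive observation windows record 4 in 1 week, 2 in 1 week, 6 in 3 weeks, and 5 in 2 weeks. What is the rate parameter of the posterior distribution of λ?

28

Total count: 11 + 6 + 8 + 12 + 2 + 2 + 8 = 49.
Total exposure: 7 weeks.
After the first batch: Gamma(22 + 49, 14 + 7) = Gamma(71, 21).
Total count: 4 + 2 + 6 + 5 = 17.
Total exposure: 1 + 1 + 3 + 2 = 7 weeks.
After the second batch: Gamma(71 + 17, 21 + 7) = Gamma(88, 28).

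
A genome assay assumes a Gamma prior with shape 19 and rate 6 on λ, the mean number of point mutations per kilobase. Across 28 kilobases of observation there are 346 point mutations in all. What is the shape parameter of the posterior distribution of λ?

365

Total count 346 over total exposure 28 kilobases.
Posterior: α' = 19 + 346 = 365, β' = 6 + 28 = 34.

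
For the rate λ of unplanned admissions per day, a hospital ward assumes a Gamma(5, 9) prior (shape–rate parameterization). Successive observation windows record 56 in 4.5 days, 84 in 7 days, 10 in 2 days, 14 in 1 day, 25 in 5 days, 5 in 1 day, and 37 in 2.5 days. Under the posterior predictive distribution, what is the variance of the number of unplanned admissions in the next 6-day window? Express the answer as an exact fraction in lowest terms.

3363/64

Total count: 56 + 84 + 10 + 14 + 25 + 5 + 37 = 231.
Total exposure: 4.5 + 7 + 2 + 1 + 5 + 1 + 2.5 = 23 days.
Conjugate update: add total count to the shape and total exposure to the rate, giving Gamma(236, 32).
The posterior predictive for a window of length T is Negative Binomial with variance T·α'·(β'+T)/β'² = 6·236·38/1024 = 3363/64.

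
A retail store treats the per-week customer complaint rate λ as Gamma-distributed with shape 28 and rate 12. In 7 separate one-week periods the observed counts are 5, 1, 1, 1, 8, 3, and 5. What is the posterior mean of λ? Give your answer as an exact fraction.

52/19

Total count: 5 + 1 + 1 + 1 + 8 + 3 + 5 = 24.
Total exposure: 7 weeks.
The Gamma prior is conjugate for the Poisson rate, so λ | data ~ Gamma(28+24, 12+7) = Gamma(52, 19).
Posterior mean = α'/β' = 52/19.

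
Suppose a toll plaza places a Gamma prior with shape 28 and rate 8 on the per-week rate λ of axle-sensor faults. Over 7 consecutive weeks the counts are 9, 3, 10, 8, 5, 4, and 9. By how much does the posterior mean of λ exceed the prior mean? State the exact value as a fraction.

Total count: 9 + 3 + 10 + 8 + 5 + 4 + 9 = 48.
Total exposure: 7 weeks.
Conjugate update: add total count to the shape and total exposure to the rate, giving Gamma(76, 15).
Posterior mean = 76/15 = 76/15; prior mean = 28/8 = 7/2. Difference = 76/15 − 7/2 = 47/30.

47/30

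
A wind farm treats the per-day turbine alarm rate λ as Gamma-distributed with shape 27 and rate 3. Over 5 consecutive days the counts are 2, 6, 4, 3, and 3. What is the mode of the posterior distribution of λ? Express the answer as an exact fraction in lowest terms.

Total count: 2 + 6 + 4 + 3 + 3 = 18.
Total exposure: 5 days.
The Gamma prior is conjugate for the Poisson rate, so λ | data ~ Gamma(27+18, 3+5) = Gamma(45, 8).
Posterior mode = (α'−1)/β' = 44/8 = 11/2.

11/2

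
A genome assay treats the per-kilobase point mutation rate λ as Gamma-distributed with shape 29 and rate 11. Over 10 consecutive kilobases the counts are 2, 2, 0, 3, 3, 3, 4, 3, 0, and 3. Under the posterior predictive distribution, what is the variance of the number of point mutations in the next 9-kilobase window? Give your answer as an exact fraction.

Total count: 2 + 2 + 0 + 3 + 3 + 3 + 4 + 3 + 0 + 3 = 23.
Total exposure: 10 kilobases.
The Gamma prior is conjugate for the Poisson rate, so λ | data ~ Gamma(29+23, 11+10) = Gamma(52, 21).
The posterior predictive for a window of length T is Negative Binomial with variance T·α'·(β'+T)/β'² = 9·52·30/441 = 1560/49.

1560/49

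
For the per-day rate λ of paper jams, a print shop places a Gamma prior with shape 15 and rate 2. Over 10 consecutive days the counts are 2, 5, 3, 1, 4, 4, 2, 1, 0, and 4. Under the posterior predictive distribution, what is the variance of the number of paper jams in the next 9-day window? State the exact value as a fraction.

861/16

Total count: 2 + 5 + 3 + 1 + 4 + 4 + 2 + 1 + 0 + 4 = 26.
Total exposure: 10 days.
By Gamma–Poisson conjugacy, the posterior is Gamma(α + Σx, β + Σt) = Gamma(15 + 26, 2 + 10) = Gamma(41, 12).
The posterior predictive for a window of length T is Negative Binomial with variance T·α'·(β'+T)/β'² = 9·41·21/144 = 861/16.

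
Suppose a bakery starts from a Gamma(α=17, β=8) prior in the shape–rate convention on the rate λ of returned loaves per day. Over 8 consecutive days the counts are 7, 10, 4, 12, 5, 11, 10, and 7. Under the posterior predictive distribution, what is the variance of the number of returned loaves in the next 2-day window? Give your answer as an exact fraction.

Total count: 7 + 10 + 4 + 12 + 5 + 11 + 10 + 7 = 66.
Total exposure: 8 days.
Posterior: α' = 17 + 66 = 83, β' = 8 + 8 = 16.
The posterior predictive for a window of length T is Negative Binomial with variance T·α'·(β'+T)/β'² = 2·83·18/256 = 747/64.

747/64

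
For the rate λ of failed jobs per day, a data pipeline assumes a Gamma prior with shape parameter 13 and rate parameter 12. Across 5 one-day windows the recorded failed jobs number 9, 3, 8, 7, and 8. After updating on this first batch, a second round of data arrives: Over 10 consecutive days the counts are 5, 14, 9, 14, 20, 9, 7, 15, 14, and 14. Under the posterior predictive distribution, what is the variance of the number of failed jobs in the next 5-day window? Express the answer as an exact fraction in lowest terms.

27040/729

Total count: 9 + 3 + 8 + 7 + 8 = 35.
Total exposure: 5 days.
After the first batch: Gamma(13 + 35, 12 + 5) = Gamma(48, 17).
Total count: 5 + 14 + 9 + 14 + 20 + 9 + 7 + 15 + 14 + 14 = 121.
Total exposure: 10 days.
After the second batch: Gamma(48 + 121, 17 + 10) = Gamma(169, 27).
The posterior predictive for a window of length T is Negative Binomial with variance T·α'·(β'+T)/β'² = 5·169·32/729 = 27040/729.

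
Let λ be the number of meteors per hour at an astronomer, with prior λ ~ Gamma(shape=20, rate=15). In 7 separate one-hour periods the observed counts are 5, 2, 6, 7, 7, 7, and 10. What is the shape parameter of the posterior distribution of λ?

64

Total count: 5 + 2 + 6 + 7 + 7 + 7 + 10 = 44.
Total exposure: 7 hours.
Conjugate update: add total count to the shape and total exposure to the rate, giving Gamma(64, 22).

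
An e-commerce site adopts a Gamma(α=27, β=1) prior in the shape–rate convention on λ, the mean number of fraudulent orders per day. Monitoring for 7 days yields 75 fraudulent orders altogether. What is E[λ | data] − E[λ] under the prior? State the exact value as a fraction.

-57/4

Total count 75 over total exposure 7 days.
The Gamma prior is conjugate for the Poisson rate, so λ | data ~ Gamma(27+75, 1+7) = Gamma(102, 8).
Posterior mean = 102/8 = 51/4; prior mean = 27/1 = 27. Difference = 51/4 − 27 = -57/4.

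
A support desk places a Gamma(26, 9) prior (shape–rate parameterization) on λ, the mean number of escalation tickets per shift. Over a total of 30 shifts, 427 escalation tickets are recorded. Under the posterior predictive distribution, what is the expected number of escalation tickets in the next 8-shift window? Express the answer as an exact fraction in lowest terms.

Total count 427 over total exposure 30 shifts.
By Gamma–Poisson conjugacy, the posterior is Gamma(α + Σx, β + Σt) = Gamma(26 + 427, 9 + 30) = Gamma(453, 39).
Predictive mean over an 8-shift window = T·E[λ|data] = 8·453/39 = 1208/13.

1208/13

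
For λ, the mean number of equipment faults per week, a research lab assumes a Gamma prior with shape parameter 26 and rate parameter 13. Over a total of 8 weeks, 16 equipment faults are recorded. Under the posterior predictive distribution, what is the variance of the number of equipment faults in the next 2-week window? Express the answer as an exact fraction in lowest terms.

Total count 16 over total exposure 8 weeks.
The Gamma prior is conjugate for the Poisson rate, so λ | data ~ Gamma(26+16, 13+8) = Gamma(42, 21).
The posterior predictive for a window of length T is Negative Binomial with variance T·α'·(β'+T)/β'² = 2·42·23/441 = 92/21.

92/21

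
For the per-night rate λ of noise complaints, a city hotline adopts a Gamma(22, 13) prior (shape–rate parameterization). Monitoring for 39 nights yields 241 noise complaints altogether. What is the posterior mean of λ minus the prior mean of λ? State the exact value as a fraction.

175/52

Total count 241 over total exposure 39 nights.
By Gamma–Poisson conjugacy, the posterior is Gamma(α + Σx, β + Σt) = Gamma(22 + 241, 13 + 39) = Gamma(263, 52).
Posterior mean = 263/52 = 263/52; prior mean = 22/13 = 22/13. Difference = 263/52 − 22/13 = 175/52.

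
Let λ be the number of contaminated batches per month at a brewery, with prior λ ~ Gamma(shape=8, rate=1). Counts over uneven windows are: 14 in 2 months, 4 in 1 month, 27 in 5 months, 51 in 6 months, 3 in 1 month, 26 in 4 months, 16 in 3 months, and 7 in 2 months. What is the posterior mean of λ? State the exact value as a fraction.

156/25

Total count: 14 + 4 + 27 + 51 + 3 + 26 + 16 + 7 = 148.
Total exposure: 2 + 1 + 5 + 6 + 1 + 4 + 3 + 2 = 24 months.
Gamma(α, β) with Poisson data over total exposure Σt gives posterior Gamma(α+Σx, β+Σt) = Gamma(156, 25).
Posterior mean = α'/β' = 156/25.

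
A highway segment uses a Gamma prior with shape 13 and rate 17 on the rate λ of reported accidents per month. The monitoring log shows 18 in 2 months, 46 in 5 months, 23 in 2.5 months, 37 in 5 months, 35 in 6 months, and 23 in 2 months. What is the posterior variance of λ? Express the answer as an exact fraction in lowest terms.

Total count: 18 + 46 + 23 + 37 + 35 + 23 = 182.
Total exposure: 2 + 5 + 2.5 + 5 + 6 + 2 = 22.5 months.
Conjugate update: add total count to the shape and total exposure to the rate, giving Gamma(195, 79/2).
Posterior variance = α'/β'² = 195/(6241/4) = 780/6241.

780/6241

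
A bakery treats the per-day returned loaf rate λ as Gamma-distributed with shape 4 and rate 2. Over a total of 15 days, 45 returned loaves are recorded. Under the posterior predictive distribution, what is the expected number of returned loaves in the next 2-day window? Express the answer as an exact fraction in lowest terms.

Total count 45 over total exposure 15 days.
Conjugate update: add total count to the shape and total exposure to the rate, giving Gamma(49, 17).
Predictive mean over a 2-day window = T·E[λ|data] = 2·49/17 = 98/17.

98/17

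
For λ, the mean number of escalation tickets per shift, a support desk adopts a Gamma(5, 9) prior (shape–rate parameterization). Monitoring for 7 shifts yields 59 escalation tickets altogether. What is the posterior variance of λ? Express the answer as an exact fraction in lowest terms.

Total count 59 over total exposure 7 shifts.
The Gamma prior is conjugate for the Poisson rate, so λ | data ~ Gamma(5+59, 9+7) = Gamma(64, 16).
Posterior variance = α'/β'² = 64/256 = 1/4.

1/4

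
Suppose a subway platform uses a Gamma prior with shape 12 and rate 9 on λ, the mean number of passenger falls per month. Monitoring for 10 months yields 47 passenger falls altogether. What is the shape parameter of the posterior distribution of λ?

Total count 47 over total exposure 10 months.
The Gamma prior is conjugate for the Poisson rate, so λ | data ~ Gamma(12+47, 9+10) = Gamma(59, 19).

59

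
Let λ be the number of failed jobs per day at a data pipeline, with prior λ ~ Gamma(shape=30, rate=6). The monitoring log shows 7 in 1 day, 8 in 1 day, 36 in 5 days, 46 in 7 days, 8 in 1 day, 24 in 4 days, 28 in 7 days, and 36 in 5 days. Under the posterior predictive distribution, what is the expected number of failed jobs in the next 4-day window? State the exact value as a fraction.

Total count: 7 + 8 + 36 + 46 + 8 + 24 + 28 + 36 = 193.
Total exposure: 1 + 1 + 5 + 7 + 1 + 4 + 7 + 5 = 31 days.
Gamma(α, β) with Poisson data over total exposure Σt gives posterior Gamma(α+Σx, β+Σt) = Gamma(223, 37).
Predictive mean over a 4-day window = T·E[λ|data] = 4·223/37 = 892/37.

892/37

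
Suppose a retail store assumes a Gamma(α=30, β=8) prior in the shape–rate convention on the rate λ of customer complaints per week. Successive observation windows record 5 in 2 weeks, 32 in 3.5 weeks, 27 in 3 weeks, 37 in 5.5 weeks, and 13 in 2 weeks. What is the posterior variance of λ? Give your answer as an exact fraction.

1/4

Total count: 5 + 32 + 27 + 37 + 13 = 114.
Total exposure: 2 + 3.5 + 3 + 5.5 + 2 = 16 weeks.
The Gamma prior is conjugate for the Poisson rate, so λ | data ~ Gamma(30+114, 8+16) = Gamma(144, 24).
Posterior variance = α'/β'² = 144/576 = 1/4.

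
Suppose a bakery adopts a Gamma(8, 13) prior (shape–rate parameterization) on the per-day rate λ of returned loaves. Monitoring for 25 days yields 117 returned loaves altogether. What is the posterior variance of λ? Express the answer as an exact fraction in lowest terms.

Total count 117 over total exposure 25 days.
Posterior: α' = 8 + 117 = 125, β' = 13 + 25 = 38.
Posterior variance = α'/β'² = 125/1444.

125/1444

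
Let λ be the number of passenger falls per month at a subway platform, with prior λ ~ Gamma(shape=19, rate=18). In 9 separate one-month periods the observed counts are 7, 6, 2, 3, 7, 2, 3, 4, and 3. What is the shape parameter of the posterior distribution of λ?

Total count: 7 + 6 + 2 + 3 + 7 + 2 + 3 + 4 + 3 = 37.
Total exposure: 9 months.
By Gamma–Poisson conjugacy, the posterior is Gamma(α + Σx, β + Σt) = Gamma(19 + 37, 18 + 9) = Gamma(56, 27).

56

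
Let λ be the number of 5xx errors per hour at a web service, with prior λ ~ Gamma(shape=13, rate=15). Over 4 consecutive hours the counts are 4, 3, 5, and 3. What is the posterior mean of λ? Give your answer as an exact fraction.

28/19

Total count: 4 + 3 + 5 + 3 = 15.
Total exposure: 4 hours.
By Gamma–Poisson conjugacy, the posterior is Gamma(α + Σx, β + Σt) = Gamma(13 + 15, 15 + 4) = Gamma(28, 19).
Posterior mean = α'/β' = 28/19.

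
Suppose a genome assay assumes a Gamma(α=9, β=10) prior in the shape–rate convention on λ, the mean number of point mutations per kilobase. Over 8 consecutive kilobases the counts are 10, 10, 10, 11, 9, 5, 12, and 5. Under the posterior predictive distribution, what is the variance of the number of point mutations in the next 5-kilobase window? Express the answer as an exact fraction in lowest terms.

Total count: 10 + 10 + 10 + 11 + 9 + 5 + 12 + 5 = 72.
Total exposure: 8 kilobases.
The Gamma prior is conjugate for the Poisson rate, so λ | data ~ Gamma(9+72, 10+8) = Gamma(81, 18).
The posterior predictive for a window of length T is Negative Binomial with variance T·α'·(β'+T)/β'² = 5·81·23/324 = 115/4.

115/4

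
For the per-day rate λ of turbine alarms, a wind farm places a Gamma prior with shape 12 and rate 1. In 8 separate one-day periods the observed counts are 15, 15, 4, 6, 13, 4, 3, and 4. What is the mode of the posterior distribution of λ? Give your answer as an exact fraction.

Total count: 15 + 15 + 4 + 6 + 13 + 4 + 3 + 4 = 64.
Total exposure: 8 days.
Gamma(α, β) with Poisson data over total exposure Σt gives posterior Gamma(α+Σx, β+Σt) = Gamma(76, 9).
Posterior mode = (α'−1)/β' = 75/9 = 25/3.

25/3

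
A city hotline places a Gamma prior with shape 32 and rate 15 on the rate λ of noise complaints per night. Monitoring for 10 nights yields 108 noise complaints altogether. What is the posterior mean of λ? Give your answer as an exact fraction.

28/5

Total count 108 over total exposure 10 nights.
By Gamma–Poisson conjugacy, the posterior is Gamma(α + Σx, β + Σt) = Gamma(32 + 108, 15 + 10) = Gamma(140, 25).
Posterior mean = α'/β' = 140/25 = 28/5.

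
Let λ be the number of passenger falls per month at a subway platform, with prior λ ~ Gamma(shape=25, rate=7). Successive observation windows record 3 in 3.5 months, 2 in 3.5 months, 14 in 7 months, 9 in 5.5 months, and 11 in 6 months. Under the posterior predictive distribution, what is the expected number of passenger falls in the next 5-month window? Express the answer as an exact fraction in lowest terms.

128/13

Total count: 3 + 2 + 14 + 9 + 11 = 39.
Total exposure: 3.5 + 3.5 + 7 + 5.5 + 6 = 25.5 months.
The Gamma prior is conjugate for the Poisson rate, so λ | data ~ Gamma(25+39, 7+25.5) = Gamma(64, 65/2).
Predictive mean over a 5-month window = T·E[λ|data] = 5·64/(65/2) = 128/13.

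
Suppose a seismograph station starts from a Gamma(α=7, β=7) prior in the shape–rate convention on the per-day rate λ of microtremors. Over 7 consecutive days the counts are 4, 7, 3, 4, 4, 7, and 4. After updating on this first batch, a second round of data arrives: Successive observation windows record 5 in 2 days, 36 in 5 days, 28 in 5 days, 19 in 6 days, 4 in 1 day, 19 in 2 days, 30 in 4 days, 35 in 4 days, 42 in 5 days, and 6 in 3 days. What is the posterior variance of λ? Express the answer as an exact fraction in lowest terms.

Total count: 4 + 7 + 3 + 4 + 4 + 7 + 4 = 33.
Total exposure: 7 days.
After the first batch: Gamma(7 + 33, 7 + 7) = Gamma(40, 14).
Total count: 5 + 36 + 28 + 19 + 4 + 19 + 30 + 35 + 42 + 6 = 224.
Total exposure: 2 + 5 + 5 + 6 + 1 + 2 + 4 + 4 + 5 + 3 = 37 days.
After the second batch: Gamma(40 + 224, 14 + 37) = Gamma(264, 51).
Posterior variance = α'/β'² = 264/2601 = 88/867.

88/867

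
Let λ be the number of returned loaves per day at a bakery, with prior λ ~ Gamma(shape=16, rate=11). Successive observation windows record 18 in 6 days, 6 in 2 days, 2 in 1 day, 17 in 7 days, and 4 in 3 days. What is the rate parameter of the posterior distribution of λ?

Total count: 18 + 6 + 2 + 17 + 4 = 47.
Total exposure: 6 + 2 + 1 + 7 + 3 = 19 days.
By Gamma–Poisson conjugacy, the posterior is Gamma(α + Σx, β + Σt) = Gamma(16 + 47, 11 + 19) = Gamma(63, 30).

30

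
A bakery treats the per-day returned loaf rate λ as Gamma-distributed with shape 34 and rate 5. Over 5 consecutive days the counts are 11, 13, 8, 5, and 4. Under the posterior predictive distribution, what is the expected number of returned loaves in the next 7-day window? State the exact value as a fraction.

105/2

Total count: 11 + 13 + 8 + 5 + 4 = 41.
Total exposure: 5 days.
Gamma(α, β) with Poisson data over total exposure Σt gives posterior Gamma(α+Σx, β+Σt) = Gamma(75, 10).
Predictive mean over a 7-day window = T·E[λ|data] = 7·75/10 = 105/2.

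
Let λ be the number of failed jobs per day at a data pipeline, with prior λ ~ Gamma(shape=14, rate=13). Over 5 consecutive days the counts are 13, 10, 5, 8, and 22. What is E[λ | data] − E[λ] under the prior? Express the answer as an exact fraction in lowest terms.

38/13

Total count: 13 + 10 + 5 + 8 + 22 = 58.
Total exposure: 5 days.
The Gamma prior is conjugate for the Poisson rate, so λ | data ~ Gamma(14+58, 13+5) = Gamma(72, 18).
Posterior mean = 72/18 = 4; prior mean = 14/13 = 14/13. Difference = 4 − 14/13 = 38/13.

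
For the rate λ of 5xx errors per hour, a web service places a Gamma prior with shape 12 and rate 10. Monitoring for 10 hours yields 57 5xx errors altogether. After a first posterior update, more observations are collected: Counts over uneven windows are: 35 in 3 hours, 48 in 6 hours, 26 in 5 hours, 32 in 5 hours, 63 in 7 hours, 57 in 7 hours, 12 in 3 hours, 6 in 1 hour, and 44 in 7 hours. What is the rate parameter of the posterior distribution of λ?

Total count 57 over total exposure 10 hours.
After the first batch: Gamma(12 + 57, 10 + 10) = Gamma(69, 20).
Total count: 35 + 48 + 26 + 32 + 63 + 57 + 12 + 6 + 44 = 323.
Total exposure: 3 + 6 + 5 + 5 + 7 + 7 + 3 + 1 + 7 = 44 hours.
After the second batch: Gamma(69 + 323, 20 + 44) = Gamma(392, 64).

64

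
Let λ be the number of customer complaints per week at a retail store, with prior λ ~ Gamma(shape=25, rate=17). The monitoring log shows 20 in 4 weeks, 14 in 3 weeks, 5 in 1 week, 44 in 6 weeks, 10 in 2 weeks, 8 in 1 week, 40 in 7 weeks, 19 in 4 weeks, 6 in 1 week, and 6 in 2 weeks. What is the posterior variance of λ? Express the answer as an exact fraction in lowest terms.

197/2304

Total count: 20 + 14 + 5 + 44 + 10 + 8 + 40 + 19 + 6 + 6 = 172.
Total exposure: 4 + 3 + 1 + 6 + 2 + 1 + 7 + 4 + 1 + 2 = 31 weeks.
Conjugate update: add total count to the shape and total exposure to the rate, giving Gamma(197, 48).
Posterior variance = α'/β'² = 197/2304.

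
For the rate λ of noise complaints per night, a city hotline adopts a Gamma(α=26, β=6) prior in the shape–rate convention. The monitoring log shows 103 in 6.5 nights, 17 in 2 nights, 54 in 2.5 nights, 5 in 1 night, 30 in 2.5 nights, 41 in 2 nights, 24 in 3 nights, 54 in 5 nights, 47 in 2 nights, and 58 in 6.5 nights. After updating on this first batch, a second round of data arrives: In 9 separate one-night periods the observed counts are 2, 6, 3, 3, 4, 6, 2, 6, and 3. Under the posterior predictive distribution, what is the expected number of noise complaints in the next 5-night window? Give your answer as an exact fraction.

Total count: 103 + 17 + 54 + 5 + 30 + 41 + 24 + 54 + 47 + 58 = 433.
Total exposure: 6.5 + 2 + 2.5 + 1 + 2.5 + 2 + 3 + 5 + 2 + 6.5 = 33 nights.
After the first batch: Gamma(26 + 433, 6 + 33) = Gamma(459, 39).
Total count: 2 + 6 + 3 + 3 + 4 + 6 + 2 + 6 + 3 = 35.
Total exposure: 9 nights.
After the second batch: Gamma(459 + 35, 39 + 9) = Gamma(494, 48).
Predictive mean over a 5-night window = T·E[λ|data] = 5·494/48 = 1235/24.

1235/24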